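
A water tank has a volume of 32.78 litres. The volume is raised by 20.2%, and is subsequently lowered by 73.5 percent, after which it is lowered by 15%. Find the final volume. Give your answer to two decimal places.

8.88 litres

Each change multiplies by a factor: 1.202 × 0.265 × 0.85 = 0.2707505.
32.78 × 0.2707505 = 8.87520139 ≈ 8.88.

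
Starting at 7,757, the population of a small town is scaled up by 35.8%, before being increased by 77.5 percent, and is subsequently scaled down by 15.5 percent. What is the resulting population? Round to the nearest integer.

15,800

Each change multiplies by a factor: 1.358 × 1.775 × 0.845 = 2.03683025.
7,757 × 2.03683025 = 15799.69224925 ≈ 15,800.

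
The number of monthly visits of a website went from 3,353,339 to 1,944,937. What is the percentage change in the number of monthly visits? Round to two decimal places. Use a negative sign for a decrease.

-42.00%

Change: 1,944,937 − 3,353,339 = -1,408,402.
Relative to the original: -1,408,402 ÷ 3,353,339 ≈ -42.00%.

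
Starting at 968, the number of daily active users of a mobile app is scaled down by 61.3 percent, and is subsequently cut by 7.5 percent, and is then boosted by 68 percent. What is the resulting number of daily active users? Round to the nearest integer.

Apply the 61.3% decrease: 968 × 0.387 = 374.616.
Apply the 7.5% decrease: 374.616 × 0.925 = 346.5198.
Apply the 68% increase: 346.5198 × 1.68 = 582.153264 ≈ 582.

582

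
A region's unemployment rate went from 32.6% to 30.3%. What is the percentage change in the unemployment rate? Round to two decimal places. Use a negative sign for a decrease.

-7.06%

The change is 30.3 − 32.6 = -2.3 percentage points.
Relative to the original 32.6%, that is -2.3 ÷ 32.6 ≈ -7.06%.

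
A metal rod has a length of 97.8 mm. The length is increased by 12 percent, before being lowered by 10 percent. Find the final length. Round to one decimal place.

98.6 mm

After the 12% increase: 97.8 × 1.12 = 109.536.
After the 10% decrease: 109.536 × 0.9 = 98.5824 ≈ 98.6.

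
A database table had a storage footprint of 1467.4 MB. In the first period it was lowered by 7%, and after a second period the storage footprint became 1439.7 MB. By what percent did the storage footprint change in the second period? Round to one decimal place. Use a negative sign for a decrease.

5.5%

After the first period: 1467.4 × 0.93 = 1364.682.
Second-period multiplier: 1439.7 ÷ 1364.682 ≈ 1.05497.
That is a change of 5.5%.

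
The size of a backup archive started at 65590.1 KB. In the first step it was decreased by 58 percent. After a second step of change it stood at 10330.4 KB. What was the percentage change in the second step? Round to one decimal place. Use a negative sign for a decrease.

-62.5%

After the first step: 65590.1 × 0.42 = 27547.842.
Second-step multiplier: 10330.4 ÷ 27547.842 ≈ 0.375.
That is a change of -62.5%.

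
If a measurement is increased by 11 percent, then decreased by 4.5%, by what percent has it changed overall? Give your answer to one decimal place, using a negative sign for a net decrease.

An 11% increase multiplies by 1.11.
Then a 4.5% decrease: 1.11 × 0.955 = 1.06005.
Overall factor 1.06005, i.e. 6.0%.

6.0%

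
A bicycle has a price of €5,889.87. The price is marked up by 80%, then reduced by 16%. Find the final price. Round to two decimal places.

€8,905.48

After the 80% increase: €5,889.87 × 1.8 = €10601.766.
16% decrease: €10601.766 × 0.84 = €8905.48344 ≈ €8,905.48.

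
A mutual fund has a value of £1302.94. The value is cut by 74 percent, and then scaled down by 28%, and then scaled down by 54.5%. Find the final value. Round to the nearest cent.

Each change multiplies by a factor: 0.26 × 0.72 × 0.455 = 0.085176.
£1302.94 × 0.085176 = £110.97921744 ≈ £110.98.

£110.98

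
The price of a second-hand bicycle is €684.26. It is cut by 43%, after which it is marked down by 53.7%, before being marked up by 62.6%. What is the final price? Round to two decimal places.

Each change multiplies by a factor: 0.57 × 0.463 × 1.626 = 0.42911766.
€684.26 × 0.42911766 = €293.6280500316 ≈ €293.63.

€293.63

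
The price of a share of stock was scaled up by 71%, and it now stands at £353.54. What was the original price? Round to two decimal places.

The overall multiplier applied was 1.71.
So the original price was £353.54 ÷ 1.71 ≈ £206.75.

£206.75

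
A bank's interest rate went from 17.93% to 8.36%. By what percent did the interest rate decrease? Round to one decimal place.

The change is 8.36 − 17.93 = -9.57 percentage points.
Relative to the original 17.93%, that is -9.57 ÷ 17.93 ≈ -53.4%.
So the interest rate fell by 53.4%.

53.4%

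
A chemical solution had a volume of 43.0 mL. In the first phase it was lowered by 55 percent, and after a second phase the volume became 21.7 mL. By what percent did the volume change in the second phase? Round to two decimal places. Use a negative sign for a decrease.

After the first phase: 43.0 × 0.45 = 19.35.
Second-phase multiplier: 21.7 ÷ 19.35 ≈ 1.121447.
That is a change of 12.14%.

12.14%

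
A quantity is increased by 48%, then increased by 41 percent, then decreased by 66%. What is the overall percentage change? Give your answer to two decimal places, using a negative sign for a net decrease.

-29.05%

A 48% increase multiplies by 1.48.
Then a 41% increase: 1.48 × 1.41 = 2.0868.
Then a 66% decrease: 2.0868 × 0.34 = 0.709512.
Overall factor 0.709512, i.e. -29.05%.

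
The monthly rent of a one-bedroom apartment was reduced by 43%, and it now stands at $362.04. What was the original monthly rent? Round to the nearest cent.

$635.16

The overall multiplier applied was 0.57.
So the original monthly rent was $362.04 ÷ 0.57 ≈ $635.16.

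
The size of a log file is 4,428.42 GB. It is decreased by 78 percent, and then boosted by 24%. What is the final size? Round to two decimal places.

1,208.07 GB

Apply the 78% decrease: 4,428.42 × 0.22 = 974.2524.
24% increase: 974.2524 × 1.24 = 1208.072976 ≈ 1,208.07.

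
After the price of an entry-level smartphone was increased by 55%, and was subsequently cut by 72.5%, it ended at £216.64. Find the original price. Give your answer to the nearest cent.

£508.25

Undoing the 72.5% decrease: £216.64 ÷ 0.275 ≈ £787.781818.
Undoing the 55% increase: £787.781818 ÷ 1.55 ≈ £508.25.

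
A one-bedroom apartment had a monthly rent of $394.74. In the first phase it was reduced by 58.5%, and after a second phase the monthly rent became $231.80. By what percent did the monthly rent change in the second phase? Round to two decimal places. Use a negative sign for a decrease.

After the first phase: $394.74 × 0.415 = $163.8171.
Second-phase multiplier: $231.80 ÷ $163.8171 ≈ 1.414993.
That is a change of 41.50%.

41.50%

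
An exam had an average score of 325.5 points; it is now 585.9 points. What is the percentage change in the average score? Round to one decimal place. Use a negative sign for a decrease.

80.0%

Change: 585.9 − 325.5 = 260.4.
Relative to the original: 260.4 ÷ 325.5 = 80.0%.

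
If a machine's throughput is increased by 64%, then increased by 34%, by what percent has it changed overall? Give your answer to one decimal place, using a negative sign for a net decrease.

119.8%

A 64% increase multiplies by 1.64.
Then a 34% increase: 1.64 × 1.34 = 2.1976.
Overall factor 2.1976, i.e. 119.8%.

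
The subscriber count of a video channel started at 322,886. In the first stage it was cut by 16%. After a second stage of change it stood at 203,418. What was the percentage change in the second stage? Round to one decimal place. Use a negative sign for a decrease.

After the first stage: 322,886 × 0.84 = 271224.24.
Second-stage multiplier: 203,418 ÷ 271224.24 ≈ 0.75.
That is a change of -25.0%.

-25.0%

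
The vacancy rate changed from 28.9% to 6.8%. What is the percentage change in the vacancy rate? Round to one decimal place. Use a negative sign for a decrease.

The change is 6.8 − 28.9 = -22.1 percentage points.
Relative to the original 28.9%, that is -22.1 ÷ 28.9 ≈ -76.5%.

-76.5%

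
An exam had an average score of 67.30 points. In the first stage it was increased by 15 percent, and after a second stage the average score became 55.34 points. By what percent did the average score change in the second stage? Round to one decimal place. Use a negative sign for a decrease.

-28.5%

After the first stage: 67.30 × 1.15 = 77.395.
Second-stage multiplier: 55.34 ÷ 77.395 ≈ 0.71503.
That is a change of -28.5%.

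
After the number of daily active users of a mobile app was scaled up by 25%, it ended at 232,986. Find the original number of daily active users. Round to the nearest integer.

The overall multiplier applied was 1.25.
So the original number of daily active users was 232,986 ÷ 1.25 ≈ 186,389.

186,389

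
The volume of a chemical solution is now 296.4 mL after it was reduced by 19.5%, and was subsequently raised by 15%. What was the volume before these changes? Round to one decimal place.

320.2 mL

The overall multiplier applied was 0.805 × 1.15 = 0.92575.
So the original volume was 296.4 ÷ 0.92575 ≈ 320.2 mL.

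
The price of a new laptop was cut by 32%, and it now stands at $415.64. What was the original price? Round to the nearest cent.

The overall multiplier applied was 0.68.
So the original price was $415.64 ÷ 0.68 ≈ $611.24.

$611.24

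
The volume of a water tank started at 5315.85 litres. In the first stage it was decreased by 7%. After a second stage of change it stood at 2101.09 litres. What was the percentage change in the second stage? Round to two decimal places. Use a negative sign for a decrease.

-57.50%

After the first stage: 5315.85 × 0.93 = 4943.7405.
Second-stage multiplier: 2101.09 ÷ 4943.7405 ≈ 0.425.
That is a change of -57.50%.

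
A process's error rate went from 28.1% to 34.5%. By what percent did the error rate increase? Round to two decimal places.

22.78%

The change is 34.5 − 28.1 = 6.4 percentage points.
Relative to the original 28.1%, that is 6.4 ÷ 28.1 ≈ 22.78%.
So the error rate rose by 22.78%.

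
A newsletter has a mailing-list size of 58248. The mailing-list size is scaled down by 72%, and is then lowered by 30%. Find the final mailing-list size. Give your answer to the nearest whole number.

11417

72% decrease: 58248 × 0.28 = 16309.44.
After the 30% decrease: 16309.44 × 0.7 = 11416.608 ≈ 11417.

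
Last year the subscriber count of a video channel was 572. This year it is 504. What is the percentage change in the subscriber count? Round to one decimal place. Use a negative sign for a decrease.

Change: 504 − 572 = -68.
Relative to the original: -68 ÷ 572 ≈ -11.9%.

-11.9%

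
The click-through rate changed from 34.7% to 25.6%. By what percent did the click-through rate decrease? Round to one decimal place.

The change is 25.6 − 34.7 = -9.1 percentage points.
Relative to the original 34.7%, that is -9.1 ÷ 34.7 ≈ -26.2%.
So the click-through rate fell by 26.2%.

26.2%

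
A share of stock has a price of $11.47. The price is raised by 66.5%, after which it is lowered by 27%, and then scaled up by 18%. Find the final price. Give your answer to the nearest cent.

Each change multiplies by a factor: 1.665 × 0.73 × 1.18 = 1.434231.
$11.47 × 1.434231 = $16.45062957 ≈ $16.45.

$16.45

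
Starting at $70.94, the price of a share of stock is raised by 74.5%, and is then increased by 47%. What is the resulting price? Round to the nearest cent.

74.5% increase: $70.94 × 1.745 = $123.7903.
After the 47% increase: $123.7903 × 1.47 = $181.971741 ≈ $181.97.

$181.97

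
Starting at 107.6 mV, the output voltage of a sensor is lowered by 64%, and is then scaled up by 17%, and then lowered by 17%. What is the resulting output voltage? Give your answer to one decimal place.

37.6 mV

Apply the 64% decrease: 107.6 × 0.36 = 38.736.
Apply the 17% increase: 38.736 × 1.17 = 45.32112.
17% decrease: 45.32112 × 0.83 = 37.6165296 ≈ 37.6.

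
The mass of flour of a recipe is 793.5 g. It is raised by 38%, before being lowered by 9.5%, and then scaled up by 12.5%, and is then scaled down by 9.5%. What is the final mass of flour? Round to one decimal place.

38% increase: 793.5 × 1.38 = 1095.03.
After the 9.5% decrease: 1095.03 × 0.905 = 991.00215.
After the 12.5% increase: 991.00215 × 1.125 = 1114.87741875.
After the 9.5% decrease: 1114.87741875 × 0.905 = 1008.96406396875 ≈ 1009.0.

1009.0 g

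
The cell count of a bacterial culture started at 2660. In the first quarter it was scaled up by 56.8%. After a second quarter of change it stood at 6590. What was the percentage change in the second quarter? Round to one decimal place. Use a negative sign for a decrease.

58.0%

After the first quarter: 2660 × 1.568 = 4170.88.
Second-quarter multiplier: 6590 ÷ 4170.88 ≈ 1.58.
That is a change of 58.0%.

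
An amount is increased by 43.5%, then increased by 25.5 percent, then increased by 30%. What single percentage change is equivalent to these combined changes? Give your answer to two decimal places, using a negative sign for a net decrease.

A 43.5% increase multiplies by 1.435.
Then a 25.5% increase: 1.435 × 1.255 = 1.800925.
Then a 30% increase: 1.800925 × 1.3 = 2.3412025.
Overall factor 2.3412025, i.e. 134.12%.

134.12%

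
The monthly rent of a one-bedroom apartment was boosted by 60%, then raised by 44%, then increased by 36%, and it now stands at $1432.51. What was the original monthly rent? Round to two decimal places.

$457.17

The overall multiplier applied was 1.6 × 1.44 × 1.36 = 3.13344.
So the original monthly rent was $1432.51 ÷ 3.13344 ≈ $457.17.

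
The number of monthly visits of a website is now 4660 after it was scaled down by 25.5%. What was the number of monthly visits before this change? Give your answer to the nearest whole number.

6255

The overall multiplier applied was 0.745.
So the original number of monthly visits was 4660 ÷ 0.745 ≈ 6255.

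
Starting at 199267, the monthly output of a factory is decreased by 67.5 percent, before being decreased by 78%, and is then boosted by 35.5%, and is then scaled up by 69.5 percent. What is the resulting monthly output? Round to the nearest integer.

32723

67.5% decrease: 199267 × 0.325 = 64761.775.
Apply the 78% decrease: 64761.775 × 0.22 = 14247.5905.
35.5% increase: 14247.5905 × 1.355 = 19305.4851275.
69.5% increase: 19305.4851275 × 1.695 = 32722.7972911125 ≈ 32723.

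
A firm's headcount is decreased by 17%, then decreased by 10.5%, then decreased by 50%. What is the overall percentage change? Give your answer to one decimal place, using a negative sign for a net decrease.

-62.9%

The combined multiplier is 0.83 × 0.895 × 0.5 = 0.371425.
That corresponds to a decrease of 62.9%.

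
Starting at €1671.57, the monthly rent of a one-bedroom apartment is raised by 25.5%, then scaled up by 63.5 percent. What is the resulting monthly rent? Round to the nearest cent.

€3429.94

Each change multiplies by a factor: 1.255 × 1.635 = 2.051925.
€1671.57 × 2.051925 = €3429.93627225 ≈ €3429.94.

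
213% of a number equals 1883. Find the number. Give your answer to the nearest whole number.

1883 ÷ 2.13 ≈ 884.

884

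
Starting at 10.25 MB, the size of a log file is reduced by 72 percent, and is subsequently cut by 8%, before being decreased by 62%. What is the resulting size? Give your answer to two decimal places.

1.00 MB

Apply the 72% decrease: 10.25 × 0.28 = 2.87.
8% decrease: 2.87 × 0.92 = 2.6404.
After the 62% decrease: 2.6404 × 0.38 = 1.003352 ≈ 1.00.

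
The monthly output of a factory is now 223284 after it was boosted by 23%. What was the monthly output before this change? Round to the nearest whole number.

The overall multiplier applied was 1.23.
So the original monthly output was 223284 ÷ 1.23 ≈ 181532.

181532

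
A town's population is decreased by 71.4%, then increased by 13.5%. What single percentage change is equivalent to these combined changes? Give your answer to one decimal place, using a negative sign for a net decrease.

The combined multiplier is 0.286 × 1.135 = 0.32461.
That corresponds to a decrease of 67.5%.

-67.5%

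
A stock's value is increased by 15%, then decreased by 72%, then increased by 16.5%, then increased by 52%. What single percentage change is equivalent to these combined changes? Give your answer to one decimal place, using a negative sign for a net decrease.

The combined multiplier is 1.15 × 0.28 × 1.165 × 1.52 = 0.5701976.
That corresponds to a decrease of 43.0%.

-43.0%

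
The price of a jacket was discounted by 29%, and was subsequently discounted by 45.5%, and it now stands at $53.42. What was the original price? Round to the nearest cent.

$138.05

The overall multiplier applied was 0.71 × 0.545 = 0.38695.
So the original price was $53.42 ÷ 0.38695 ≈ $138.05.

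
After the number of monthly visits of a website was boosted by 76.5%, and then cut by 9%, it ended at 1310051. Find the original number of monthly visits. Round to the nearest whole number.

815647

The overall multiplier applied was 1.765 × 0.91 = 1.60615.
So the original number of monthly visits was 1310051 ÷ 1.60615 ≈ 815647.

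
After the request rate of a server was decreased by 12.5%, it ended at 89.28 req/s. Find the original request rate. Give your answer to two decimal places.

The overall multiplier applied was 0.875.
So the original request rate was 89.28 ÷ 0.875 ≈ 102.03 req/s.

102.03 req/s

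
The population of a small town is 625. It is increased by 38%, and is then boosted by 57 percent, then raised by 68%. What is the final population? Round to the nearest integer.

Each change multiplies by a factor: 1.38 × 1.57 × 1.68 = 3.639888.
625 × 3.639888 = 2274.93 ≈ 2275.

2275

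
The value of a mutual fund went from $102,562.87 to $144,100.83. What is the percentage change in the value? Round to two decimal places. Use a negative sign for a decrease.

Change: $144,100.83 − $102,562.87 = $41,537.96.
Relative to the original: $41,537.96 ÷ $102,562.87 ≈ 40.50%.

40.50%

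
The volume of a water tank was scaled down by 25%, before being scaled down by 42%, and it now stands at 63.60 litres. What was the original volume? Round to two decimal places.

146.21 litres

Undoing the 42% decrease: 63.60 ÷ 0.58 ≈ 109.655172.
Undoing the 25% decrease: 109.655172 ÷ 0.75 ≈ 146.21 litres.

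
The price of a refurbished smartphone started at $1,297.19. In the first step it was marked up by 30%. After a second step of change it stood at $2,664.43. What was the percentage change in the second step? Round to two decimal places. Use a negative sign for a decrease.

58.00%

After the first step: $1,297.19 × 1.3 = $1686.347.
Second-step multiplier: $2,664.43 ÷ $1686.347 ≈ 1.580001.
That is a change of 58.00%.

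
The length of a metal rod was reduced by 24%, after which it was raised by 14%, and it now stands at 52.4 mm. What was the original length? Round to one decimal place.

Undoing the 14% increase: 52.4 ÷ 1.14 ≈ 45.964912.
Undoing the 24% decrease: 45.964912 ÷ 0.76 ≈ 60.5 mm.

60.5 mm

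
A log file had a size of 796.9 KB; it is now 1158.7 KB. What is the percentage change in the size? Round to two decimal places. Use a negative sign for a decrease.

Change: 1158.7 − 796.9 = 361.8.
Relative to the original: 361.8 ÷ 796.9 ≈ 45.40%.

45.40%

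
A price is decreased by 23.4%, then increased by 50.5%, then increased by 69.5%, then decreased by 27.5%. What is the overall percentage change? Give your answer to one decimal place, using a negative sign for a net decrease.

A 23.4% decrease multiplies by 0.766.
Then a 50.5% increase: 0.766 × 1.505 = 1.15283.
Then a 69.5% increase: 1.15283 × 1.695 = 1.95404685.
Then a 27.5% decrease: 1.95404685 × 0.725 = 1.41668396625.
Overall factor 1.41668396625, i.e. 41.7%.

41.7%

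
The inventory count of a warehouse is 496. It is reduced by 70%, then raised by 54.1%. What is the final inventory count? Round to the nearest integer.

Each change multiplies by a factor: 0.3 × 1.541 = 0.4623.
496 × 0.4623 = 229.3008 ≈ 229.

229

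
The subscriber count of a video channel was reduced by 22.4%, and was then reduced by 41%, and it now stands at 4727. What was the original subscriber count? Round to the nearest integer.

The overall multiplier applied was 0.776 × 0.59 = 0.45784.
So the original subscriber count was 4727 ÷ 0.45784 ≈ 10325.

10325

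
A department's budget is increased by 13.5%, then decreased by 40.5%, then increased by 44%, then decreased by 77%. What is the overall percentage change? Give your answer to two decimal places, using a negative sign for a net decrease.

A 13.5% increase multiplies by 1.135.
Then a 40.5% decrease: 1.135 × 0.595 = 0.675325.
Then a 44% increase: 0.675325 × 1.44 = 0.972468.
Then a 77% decrease: 0.972468 × 0.23 = 0.22366764.
Overall factor 0.22366764, i.e. -77.63%.

-77.63%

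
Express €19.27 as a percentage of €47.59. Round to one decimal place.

€19.27 ÷ €47.59 ≈ 40.5%.

40.5%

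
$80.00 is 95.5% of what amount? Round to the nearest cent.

$83.77

$80.00 ÷ 0.955 ≈ $83.77.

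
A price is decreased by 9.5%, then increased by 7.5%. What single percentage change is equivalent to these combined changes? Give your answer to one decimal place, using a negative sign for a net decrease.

-2.7%

The combined multiplier is 0.905 × 1.075 = 0.972875.
That corresponds to a decrease of 2.7%.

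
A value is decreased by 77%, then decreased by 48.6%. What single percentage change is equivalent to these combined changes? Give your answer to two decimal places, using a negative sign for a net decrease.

The combined multiplier is 0.23 × 0.514 = 0.11822.
That corresponds to a decrease of 88.18%.

-88.18%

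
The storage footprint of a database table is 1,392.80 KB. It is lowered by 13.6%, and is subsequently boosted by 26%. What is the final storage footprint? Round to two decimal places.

1,516.26 KB

Each change multiplies by a factor: 0.864 × 1.26 = 1.08864.
1,392.80 × 1.08864 = 1516.257792 ≈ 1,516.26.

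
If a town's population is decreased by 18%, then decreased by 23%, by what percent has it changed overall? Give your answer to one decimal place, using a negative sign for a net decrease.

-36.9%

An 18% decrease multiplies by 0.82.
Then a 23% decrease: 0.82 × 0.77 = 0.6314.
Overall factor 0.6314, i.e. -36.9%.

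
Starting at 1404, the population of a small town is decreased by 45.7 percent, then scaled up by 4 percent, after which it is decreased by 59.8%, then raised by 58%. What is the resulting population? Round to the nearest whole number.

Apply the 45.7% decrease: 1404 × 0.543 = 762.372.
Apply the 4% increase: 762.372 × 1.04 = 792.86688.
Apply the 59.8% decrease: 792.86688 × 0.402 = 318.73248576.
58% increase: 318.73248576 × 1.58 = 503.5973275008 ≈ 504.

504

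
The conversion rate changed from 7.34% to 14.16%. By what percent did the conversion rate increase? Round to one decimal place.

92.9%

The change is 14.16 − 7.34 = 6.82 percentage points.
Relative to the original 7.34%, that is 6.82 ÷ 7.34 ≈ 92.9%.
So the conversion rate rose by 92.9%.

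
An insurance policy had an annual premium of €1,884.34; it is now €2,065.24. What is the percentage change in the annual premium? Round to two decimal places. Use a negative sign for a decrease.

Change: €2,065.24 − €1,884.34 = €180.90.
Relative to the original: €180.90 ÷ €1,884.34 ≈ 9.60%.

9.60%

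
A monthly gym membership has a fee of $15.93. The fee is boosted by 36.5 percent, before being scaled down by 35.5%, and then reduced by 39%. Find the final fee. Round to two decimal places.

$8.56

After the 36.5% increase: $15.93 × 1.365 = $21.74445.
After the 35.5% decrease: $21.74445 × 0.645 = $14.02517025.
39% decrease: $14.02517025 × 0.61 = $8.5553538525 ≈ $8.56.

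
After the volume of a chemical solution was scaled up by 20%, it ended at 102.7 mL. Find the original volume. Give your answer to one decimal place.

The overall multiplier applied was 1.2.
So the original volume was 102.7 ÷ 1.2 ≈ 85.6 mL.

85.6 mL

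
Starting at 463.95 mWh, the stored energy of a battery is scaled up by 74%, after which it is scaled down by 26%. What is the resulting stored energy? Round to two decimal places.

After the 74% increase: 463.95 × 1.74 = 807.273.
Apply the 26% decrease: 807.273 × 0.74 = 597.38202 ≈ 597.38.

597.38 mWh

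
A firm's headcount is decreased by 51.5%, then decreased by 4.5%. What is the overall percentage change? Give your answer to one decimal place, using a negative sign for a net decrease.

A 51.5% decrease multiplies by 0.485.
Then a 4.5% decrease: 0.485 × 0.955 = 0.463175.
Overall factor 0.463175, i.e. -53.7%.

-53.7%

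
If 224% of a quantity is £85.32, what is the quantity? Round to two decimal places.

£38.09

£85.32 ÷ 2.24 ≈ £38.09.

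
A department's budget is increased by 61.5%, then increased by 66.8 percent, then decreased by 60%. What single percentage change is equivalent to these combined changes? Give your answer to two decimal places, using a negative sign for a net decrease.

7.75%

The combined multiplier is 1.615 × 1.668 × 0.4 = 1.077528.
That corresponds to an increase of 7.75%.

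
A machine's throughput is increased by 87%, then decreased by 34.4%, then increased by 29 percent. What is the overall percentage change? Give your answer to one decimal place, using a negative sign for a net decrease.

58.2%

The combined multiplier is 1.87 × 0.656 × 1.29 = 1.5824688.
That corresponds to an increase of 58.2%.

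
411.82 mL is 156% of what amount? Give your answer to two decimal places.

263.99 mL

411.82 mL ÷ 1.56 ≈ 263.99 mL.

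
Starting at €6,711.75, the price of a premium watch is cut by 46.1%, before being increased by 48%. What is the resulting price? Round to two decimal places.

Apply the 46.1% decrease: €6,711.75 × 0.539 = €3617.63325.
Apply the 48% increase: €3617.63325 × 1.48 = €5354.09721 ≈ €5,354.10.

€5,354.10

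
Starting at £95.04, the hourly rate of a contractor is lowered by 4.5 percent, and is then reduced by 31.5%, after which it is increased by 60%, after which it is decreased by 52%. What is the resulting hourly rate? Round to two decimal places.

£47.75

4.5% decrease: £95.04 × 0.955 = £90.7632.
31.5% decrease: £90.7632 × 0.685 = £62.172792.
Apply the 60% increase: £62.172792 × 1.6 = £99.4764672.
After the 52% decrease: £99.4764672 × 0.48 = £47.748704256 ≈ £47.75.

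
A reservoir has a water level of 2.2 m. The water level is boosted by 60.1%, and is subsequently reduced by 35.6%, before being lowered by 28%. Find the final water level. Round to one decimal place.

1.6 m

Each change multiplies by a factor: 1.601 × 0.644 × 0.72 = 0.74235168.
2.2 × 0.74235168 = 1.633173696 ≈ 1.6.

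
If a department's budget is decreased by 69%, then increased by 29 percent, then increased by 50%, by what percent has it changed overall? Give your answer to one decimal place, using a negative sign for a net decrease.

-40.0%

The combined multiplier is 0.31 × 1.29 × 1.5 = 0.59985.
That corresponds to a decrease of 40.0%.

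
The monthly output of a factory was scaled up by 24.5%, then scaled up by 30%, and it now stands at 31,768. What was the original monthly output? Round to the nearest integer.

The overall multiplier applied was 1.245 × 1.3 = 1.6185.
So the original monthly output was 31,768 ÷ 1.6185 ≈ 19,628.

19,628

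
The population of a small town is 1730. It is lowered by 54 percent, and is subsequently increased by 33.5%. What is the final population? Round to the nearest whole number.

1062

54% decrease: 1730 × 0.46 = 795.8.
Apply the 33.5% increase: 795.8 × 1.335 = 1062.393 ≈ 1062.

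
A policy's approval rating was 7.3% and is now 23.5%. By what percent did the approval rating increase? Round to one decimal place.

The change is 23.5 − 7.3 = 16.2 percentage points.
Relative to the original 7.3%, that is 16.2 ÷ 7.3 ≈ 221.9%.
So the approval rating rose by 221.9%.

221.9%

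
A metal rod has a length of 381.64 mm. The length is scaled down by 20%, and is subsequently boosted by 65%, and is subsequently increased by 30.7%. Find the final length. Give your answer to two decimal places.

658.42 mm

Each change multiplies by a factor: 0.8 × 1.65 × 1.307 = 1.72524.
381.64 × 1.72524 = 658.4205936 ≈ 658.42.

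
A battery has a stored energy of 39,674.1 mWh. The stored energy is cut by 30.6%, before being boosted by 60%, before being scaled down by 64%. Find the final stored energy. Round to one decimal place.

15,859.5 mWh

30.6% decrease: 39,674.1 × 0.694 = 27533.8254.
Apply the 60% increase: 27533.8254 × 1.6 = 44054.12064.
64% decrease: 44054.12064 × 0.36 = 15859.4834304 ≈ 15,859.5.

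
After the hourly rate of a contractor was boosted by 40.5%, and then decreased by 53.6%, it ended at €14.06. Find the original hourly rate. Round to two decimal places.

€21.57

Undoing the 53.6% decrease: €14.06 ÷ 0.464 ≈ €30.301724.
Undoing the 40.5% increase: €30.301724 ÷ 1.405 ≈ €21.57.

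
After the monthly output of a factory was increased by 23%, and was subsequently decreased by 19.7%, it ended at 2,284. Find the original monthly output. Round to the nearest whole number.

2,312

The overall multiplier applied was 1.23 × 0.803 = 0.98769.
So the original monthly output was 2,284 ÷ 0.98769 ≈ 2,312.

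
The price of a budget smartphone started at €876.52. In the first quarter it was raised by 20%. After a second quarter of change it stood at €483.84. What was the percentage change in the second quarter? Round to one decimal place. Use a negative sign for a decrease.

-54.0%

After the first quarter: €876.52 × 1.2 = €1051.824.
Second-quarter multiplier: €483.84 ÷ €1051.824 ≈ 0.46.
That is a change of -54.0%.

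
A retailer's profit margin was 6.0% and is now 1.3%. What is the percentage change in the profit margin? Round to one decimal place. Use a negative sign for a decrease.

The change is 1.3 − 6.0 = -4.7 percentage points.
Relative to the original 6.0%, that is -4.7 ÷ 6.0 ≈ -78.3%.

-78.3%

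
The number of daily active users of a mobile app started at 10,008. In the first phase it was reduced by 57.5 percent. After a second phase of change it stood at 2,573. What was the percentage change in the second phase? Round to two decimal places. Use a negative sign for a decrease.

-39.51%

After the first phase: 10,008 × 0.425 = 4253.4.
Second-phase multiplier: 2,573 ÷ 4253.4 ≈ 0.604928.
That is a change of -39.51%.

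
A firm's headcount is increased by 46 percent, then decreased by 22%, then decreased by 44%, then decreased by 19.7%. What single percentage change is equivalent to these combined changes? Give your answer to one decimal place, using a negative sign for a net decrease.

The combined multiplier is 1.46 × 0.78 × 0.56 × 0.803 = 0.512095584.
That corresponds to a decrease of 48.8%.

-48.8%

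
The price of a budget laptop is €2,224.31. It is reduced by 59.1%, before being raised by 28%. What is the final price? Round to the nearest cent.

59.1% decrease: €2,224.31 × 0.409 = €909.74279.
28% increase: €909.74279 × 1.28 = €1164.4707712 ≈ €1,164.47.

€1,164.47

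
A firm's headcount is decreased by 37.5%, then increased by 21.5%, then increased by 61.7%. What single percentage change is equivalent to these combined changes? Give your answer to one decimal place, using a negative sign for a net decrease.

A 37.5% decrease multiplies by 0.625.
Then a 21.5% increase: 0.625 × 1.215 = 0.759375.
Then a 61.7% increase: 0.759375 × 1.617 = 1.227909375.
Overall factor 1.227909375, i.e. 22.8%.

22.8%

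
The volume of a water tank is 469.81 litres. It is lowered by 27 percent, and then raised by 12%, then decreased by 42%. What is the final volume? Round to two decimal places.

After the 27% decrease: 469.81 × 0.73 = 342.9613.
Apply the 12% increase: 342.9613 × 1.12 = 384.116656.
Apply the 42% decrease: 384.116656 × 0.58 = 222.78766048 ≈ 222.79.

222.79 litres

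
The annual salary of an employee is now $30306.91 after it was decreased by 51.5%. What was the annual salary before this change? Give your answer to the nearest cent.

The overall multiplier applied was 0.485.
So the original annual salary was $30306.91 ÷ 0.485 ≈ $62488.47.

$62488.47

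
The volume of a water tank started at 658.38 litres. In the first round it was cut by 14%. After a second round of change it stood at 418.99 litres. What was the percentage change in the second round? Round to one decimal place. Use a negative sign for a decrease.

-26.0%

After the first round: 658.38 × 0.86 = 566.2068.
Second-round multiplier: 418.99 ÷ 566.2068 ≈ 0.73999.
That is a change of -26.0%.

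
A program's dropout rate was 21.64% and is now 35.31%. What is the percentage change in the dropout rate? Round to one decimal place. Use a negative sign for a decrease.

63.2%

The change is 35.31 − 21.64 = 13.67 percentage points.
Relative to the original 21.64%, that is 13.67 ÷ 21.64 ≈ 63.2%.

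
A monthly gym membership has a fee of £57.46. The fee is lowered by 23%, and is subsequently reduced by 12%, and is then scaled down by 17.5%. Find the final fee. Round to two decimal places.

Each change multiplies by a factor: 0.77 × 0.88 × 0.825 = 0.55902.
£57.46 × 0.55902 = £32.1212892 ≈ £32.12.

£32.12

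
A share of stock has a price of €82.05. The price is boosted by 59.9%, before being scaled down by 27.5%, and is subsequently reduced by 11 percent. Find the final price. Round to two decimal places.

Each change multiplies by a factor: 1.599 × 0.725 × 0.89 = 1.03175475.
€82.05 × 1.03175475 = €84.6554772375 ≈ €84.66.

€84.66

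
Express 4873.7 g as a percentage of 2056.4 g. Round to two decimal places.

4873.7 g ÷ 2056.4 g ≈ 237.00%.

237.00%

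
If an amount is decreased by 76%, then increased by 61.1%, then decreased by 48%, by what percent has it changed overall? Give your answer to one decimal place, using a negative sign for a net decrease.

-79.9%

The combined multiplier is 0.24 × 1.611 × 0.52 = 0.2010528.
That corresponds to a decrease of 79.9%.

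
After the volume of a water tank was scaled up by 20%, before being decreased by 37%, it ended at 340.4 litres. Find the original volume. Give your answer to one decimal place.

Undoing the 37% decrease: 340.4 ÷ 0.63 ≈ 540.31746.
Undoing the 20% increase: 540.31746 ÷ 1.2 ≈ 450.3 litres.

450.3 litres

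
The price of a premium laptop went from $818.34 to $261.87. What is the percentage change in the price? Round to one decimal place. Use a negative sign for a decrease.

Change: $261.87 − $818.34 = -$556.47.
Relative to the original: -$556.47 ÷ $818.34 ≈ -68.0%.

-68.0%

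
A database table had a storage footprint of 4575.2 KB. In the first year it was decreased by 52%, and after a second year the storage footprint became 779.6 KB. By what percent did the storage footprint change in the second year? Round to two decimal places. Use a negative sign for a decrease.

After the first year: 4575.2 × 0.48 = 2196.096.
Second-year multiplier: 779.6 ÷ 2196.096 ≈ 0.354994.
That is a change of -64.50%.

-64.50%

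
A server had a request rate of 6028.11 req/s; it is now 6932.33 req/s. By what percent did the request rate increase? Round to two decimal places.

Change: 6932.33 − 6028.11 = 904.22.
Relative to the original: 904.22 ÷ 6028.11 ≈ 15.00%.
So the request rate increased by 15.00%.

15.00%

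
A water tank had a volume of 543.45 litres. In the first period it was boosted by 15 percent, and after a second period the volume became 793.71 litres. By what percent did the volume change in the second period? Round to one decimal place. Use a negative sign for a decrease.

27.0%

After the first period: 543.45 × 1.15 = 624.9675.
Second-period multiplier: 793.71 ÷ 624.9675 ≈ 1.27.
That is a change of 27.0%.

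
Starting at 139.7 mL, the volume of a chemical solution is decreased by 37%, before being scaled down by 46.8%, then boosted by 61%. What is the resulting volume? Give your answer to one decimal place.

75.4 mL

Apply the 37% decrease: 139.7 × 0.63 = 88.011.
Apply the 46.8% decrease: 88.011 × 0.532 = 46.821852.
61% increase: 46.821852 × 1.61 = 75.38318172 ≈ 75.4.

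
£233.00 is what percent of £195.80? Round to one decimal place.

£233.00 ÷ £195.80 ≈ 119.0%.

119.0%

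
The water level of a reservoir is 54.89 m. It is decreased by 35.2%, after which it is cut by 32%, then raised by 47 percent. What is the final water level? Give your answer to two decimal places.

35.55 m

After the 35.2% decrease: 54.89 × 0.648 = 35.56872.
Apply the 32% decrease: 35.56872 × 0.68 = 24.1867296.
Apply the 47% increase: 24.1867296 × 1.47 = 35.554492512 ≈ 35.55.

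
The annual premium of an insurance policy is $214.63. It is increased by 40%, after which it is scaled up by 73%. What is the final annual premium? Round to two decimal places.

$519.83

Each change multiplies by a factor: 1.4 × 1.73 = 2.422.
$214.63 × 2.422 = $519.83386 ≈ $519.83.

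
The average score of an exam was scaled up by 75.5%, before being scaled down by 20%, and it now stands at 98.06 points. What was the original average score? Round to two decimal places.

69.84 points

The overall multiplier applied was 1.755 × 0.8 = 1.404.
So the original average score was 98.06 ÷ 1.404 ≈ 69.84 points.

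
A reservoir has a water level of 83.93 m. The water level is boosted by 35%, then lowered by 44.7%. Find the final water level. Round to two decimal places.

After the 35% increase: 83.93 × 1.35 = 113.3055.
44.7% decrease: 113.3055 × 0.553 = 62.6579415 ≈ 62.66.

62.66 m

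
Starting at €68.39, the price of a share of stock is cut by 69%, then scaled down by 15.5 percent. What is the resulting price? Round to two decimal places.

€17.91

69% decrease: €68.39 × 0.31 = €21.2009.
After the 15.5% decrease: €21.2009 × 0.845 = €17.9147605 ≈ €17.91.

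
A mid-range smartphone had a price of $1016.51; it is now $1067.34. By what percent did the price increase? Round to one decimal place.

Change: $1067.34 − $1016.51 = $50.83.
Relative to the original: $50.83 ÷ $1016.51 ≈ 5.0%.
So the price increased by 5.0%.

5.0%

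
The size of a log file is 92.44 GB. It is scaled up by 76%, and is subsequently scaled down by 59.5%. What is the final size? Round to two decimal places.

65.89 GB

Each change multiplies by a factor: 1.76 × 0.405 = 0.7128.
92.44 × 0.7128 = 65.891232 ≈ 65.89.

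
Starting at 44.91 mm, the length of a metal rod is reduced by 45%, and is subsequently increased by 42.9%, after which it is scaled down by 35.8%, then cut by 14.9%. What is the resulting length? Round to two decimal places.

19.28 mm

Each change multiplies by a factor: 0.55 × 1.429 × 0.642 × 0.851 = 0.4293974949.
44.91 × 0.4293974949 = 19.284241495959 ≈ 19.28.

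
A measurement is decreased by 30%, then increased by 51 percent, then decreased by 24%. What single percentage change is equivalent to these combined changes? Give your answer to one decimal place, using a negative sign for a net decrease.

-19.7%

The combined multiplier is 0.7 × 1.51 × 0.76 = 0.80332.
That corresponds to a decrease of 19.7%.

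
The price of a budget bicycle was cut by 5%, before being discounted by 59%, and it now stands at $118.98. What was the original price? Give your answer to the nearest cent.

$305.47

The overall multiplier applied was 0.95 × 0.41 = 0.3895.
So the original price was $118.98 ÷ 0.3895 ≈ $305.47.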